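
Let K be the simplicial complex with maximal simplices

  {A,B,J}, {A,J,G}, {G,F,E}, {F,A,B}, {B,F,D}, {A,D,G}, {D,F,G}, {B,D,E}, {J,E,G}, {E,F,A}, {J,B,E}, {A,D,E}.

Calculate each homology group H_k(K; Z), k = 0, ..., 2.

K has 7 vertices, 18 edges, 12 triangles.
rank ∂_0 = 0, rank ∂_1 = 6 ⇒ b_0 = 7 − 0 − 6 = 1; all invariant factors of ∂_1 are 1 so no torsion. So H_0 = Z.
rank ∂_1 = 6, rank ∂_2 = 12 ⇒ b_1 = 18 − 6 − 12 = 0; ∂_2 has invariant factor(s) [2] giving torsion. So H_1 = Z/2.
rank ∂_2 = 12, rank ∂_3 = 0 ⇒ b_2 = 12 − 12 − 0 = 0. So H_2 = 0.

H_0 = Z,  H_1 = Z/2,  H_2 = 0.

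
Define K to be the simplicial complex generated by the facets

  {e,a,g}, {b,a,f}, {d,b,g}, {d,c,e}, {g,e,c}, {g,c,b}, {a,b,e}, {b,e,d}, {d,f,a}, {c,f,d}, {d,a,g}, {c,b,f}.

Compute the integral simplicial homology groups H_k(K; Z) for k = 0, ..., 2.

H_0 = Z,  H_1 = Z/2Z,  H_2 = 0.

Fix the vertex order a < b < c < d < e < f < g and write every simplex with vertices in increasing order. Then dim K = 2 and the simplices of K are:

  0-simplices (7): a, b, c, d, e, f, g
  1-simplices (18): ab, ad, ae, af, ag, bc, bd, be, bf, bg, cd, ce, cf, cg, de, df, dg, eg
  2-simplices (12): abe, abf, adf, adg, aeg, bcf, bcg, bde, bdg, cde, cdf, ceg

giving chain groups C_0 ≅ Z^7, C_1 ≅ Z^18, C_2 ≅ Z^12.

The boundary map ∂_1: C_1 → C_0 is given by ∂[p,q] = [q] − [p]. For instance
  ∂df = f − d.
As a 7×18 matrix over Z this has rank 6, with invariant factors (1,1,1,1,1,1).

The boundary map ∂_2: C_2 → C_1 sends each 2-simplex [p,q,r] to [q,r] − [p,r] + [p,q]. For instance
  ∂abf = bf − af + ab,
  ∂abe = be − ae + ab.
The resulting 18×12 matrix has rank 12, and its Smith normal form has invariant factors (1,1,1,1,1,1,1,1,1,1,1,2).

From H_k ≅ ker(∂_k) / im(∂_{k+1}) we obtain:

  H_0: rank C_0 − rank ∂_1 = 7 − 6 = 1, and the invariant factors of ∂_1 are all 1, so H_0 = Z.
  H_1: rank ker ∂_1 − rank ∂_2 = (18 − 6) − 12 = 0, and ∂_2 has invariant factor 2 > 1, so H_1 = Z/2Z.
  H_2: rank ker ∂_2 − rank ∂_3 = (12 − 12) − 0 = 0, and there is no ∂_3, so H_2 = 0.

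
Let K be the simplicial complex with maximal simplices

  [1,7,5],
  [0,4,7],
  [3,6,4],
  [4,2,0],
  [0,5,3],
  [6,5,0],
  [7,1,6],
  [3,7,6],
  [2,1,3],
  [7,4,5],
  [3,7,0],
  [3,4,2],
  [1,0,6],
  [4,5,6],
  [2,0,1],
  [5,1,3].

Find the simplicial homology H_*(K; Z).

We work with the vertex ordering 0 < 1 < 2 < 3 < 4 < 5 < 6 < 7. The simplices of K, each written with vertices in increasing order, are:

  0-simplices (8): [0], [1], [2], [3], [4], [5], [6], [7]
  1-simplices (24): (24 of them)
  2-simplices (16): [0,1,2], [0,1,6], [0,2,4], [0,3,5], [0,3,7], [0,4,7], [0,5,6], [1,2,3], [1,3,5], [1,5,7], [1,6,7], [2,3,4], [3,4,6], [3,6,7], [4,5,6], [4,5,7]

Hence C_0 ≅ Z^8, C_1 ≅ Z^24, C_2 ≅ Z^16.

The boundary map ∂_1: C_1 → C_0 sends each edge [p,q] (with p < q) to q − p. For instance
  ∂[0,1] = [1] − [0].
As a 8×24 matrix over Z this has rank 7, with invariant factors (1,1,1,1,1,1,1).

∂_2: C_2 → C_1 acts by ∂[p,q,r] = [q,r] − [p,r] + [p,q]. For instance
  ∂[0,5,6] = [5,6] − [0,6] + [0,5],
  ∂[1,3,5] = [3,5] − [1,5] + [1,3].
This gives a 24×16 integer matrix of rank 15; reducing to Smith normal form yields diagonal entries (1,1,1,1,1,1,1,1,1,1,1,1,1,1,1).

From H_k ≅ ker(∂_k) / im(∂_{k+1}) we obtain:

  H_0: rank C_0 − rank ∂_1 = 8 − 7 = 1, and the invariant factors of ∂_1 are all 1, so H_0 ≅ Z.
  H_1: rank ker ∂_1 − rank ∂_2 = (24 − 7) − 15 = 2, and the invariant factors of ∂_2 are all 1, so H_1 ≅ Z^2.
  H_2: rank ker ∂_2 − rank ∂_3 = (16 − 15) − 0 = 1, and there is no ∂_3, so H_2 ≅ Z.

As a check, the Euler characteristic is 8 − 24 + 16 = 0, which agrees with 1 − 2 + 1 = 0.
(K is a triangulation of the torus T^2.)

H_0 = Z,  H_1 = Z^2,  H_2 = Z.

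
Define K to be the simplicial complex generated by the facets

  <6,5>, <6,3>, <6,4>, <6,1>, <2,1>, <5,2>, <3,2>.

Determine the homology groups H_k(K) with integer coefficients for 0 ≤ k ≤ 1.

H_0 = Z,  H_1 = Z^2.

We work with the vertex ordering 1 < 2 < 3 < 4 < 5 < 6. The simplices of K, each written with vertices in increasing order, are:

  0-simplices (6): [1], [2], [3], [4], [5], [6]
  1-simplices (7): [1,2], [1,6], [2,3], [2,5], [3,6], [4,6], [5,6]

Hence C_0 ≅ Z^6, C_1 ≅ Z^7.

∂_1: C_1 → C_0 sends each edge [p,q] (with p < q) to q − p. For instance
  ∂[1,2] = [2] − [1].
As a 6×7 matrix over Z this has rank 5, with invariant factors (1,1,1,1,1).

From H_k ≅ ker(∂_k) / im(∂_{k+1}) we obtain:

  H_0: rank C_0 − rank ∂_1 = 6 − 5 = 1, and the invariant factors of ∂_1 are all 1, so H_0 = Z.
  H_1: rank ker ∂_1 − rank ∂_2 = (7 − 5) − 0 = 2, and there is no ∂_2, so H_1 = Z^2.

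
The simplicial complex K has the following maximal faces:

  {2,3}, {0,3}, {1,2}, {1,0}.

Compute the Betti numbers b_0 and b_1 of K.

We work with the vertex ordering 0 < 1 < 2 < 3. The simplices of K, each written with vertices in increasing order, are:

  0-simplices (4): [0], [1], [2], [3]
  1-simplices (4): [0,1], [0,3], [1,2], [2,3]

so the chain groups are C_0 ≅ Z^4, C_1 ≅ Z^4.

Boundary ∂_1: C_1 → C_0 maps an edge to its endpoints' difference, ∂[p,q] = q − p.
The resulting 4×4 matrix has rank 3, and its Smith normal form has invariant factors (1,1,1).

Reading off H_k = ker ∂_k / im ∂_{k+1}:

  H_0: rank C_0 − rank ∂_1 = 4 − 3 = 1, and the invariant factors of ∂_1 are all 1, so H_0 = Z.
  H_1: rank ker ∂_1 − rank ∂_2 = (4 − 3) − 0 = 1, and there is no ∂_2, so H_1 = Z.

(K is a triangulation of the circle S^1.)

Hence the Betti numbers are b_0 = 1, b_1 = 1.

b_0 = 1, b_1 = 1.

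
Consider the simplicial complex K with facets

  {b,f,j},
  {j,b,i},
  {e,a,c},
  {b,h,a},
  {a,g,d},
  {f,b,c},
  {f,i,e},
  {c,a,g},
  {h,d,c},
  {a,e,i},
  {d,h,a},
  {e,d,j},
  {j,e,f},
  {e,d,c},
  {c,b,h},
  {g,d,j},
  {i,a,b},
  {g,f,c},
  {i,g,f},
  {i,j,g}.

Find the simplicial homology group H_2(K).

H_2 = 0.

Fix the vertex order a < b < c < d < e < f < g < h < i < j and write every simplex with vertices in increasing order. Then dim K = 2 and the simplices of K are:

  0-simplices (10): a, b, c, d, e, f, g, h, i, j
  1-simplices (30): ab, ac, ad, ae, ag, ah, ai, bc, bf, bh, bi, bj, cd, ce, cf, cg, ch, de, dg, dh, dj, ef, ei, ej, fg, fi, fj, gi, gj, ij
  2-simplices (20): abh, abi, ace, acg, adg, adh, aei, bcf, bch, bfj, bij, cde, cdh, cfg, dej, dgj, efi, efj, fgi, gij

so the chain groups are C_0 ≅ Z^10, C_1 ≅ Z^30, C_2 ≅ Z^20.

The boundary map ∂_1: C_1 → C_0 maps an edge to its endpoints' difference, ∂[p,q] = q − p. For instance
  ∂ai = i − a.
The 10×30 boundary matrix has rank 9 and Smith normal form diag(1,1,1,1,1,1,1,1,1).

Boundary ∂_2: C_2 → C_1 sends each 2-simplex [p,q,r] to [q,r] − [p,r] + [p,q]. For instance
  ∂aei = ei − ai + ae,
  ∂dgj = gj − dj + dg.
This gives a 30×20 integer matrix of rank 20; reducing to Smith normal form yields diagonal entries (1,1,1,1,1,1,1,1,1,1,1,1,1,1,1,1,1,1,1,2).

Now H_k = ker ∂_k / im ∂_{k+1}, so:

  H_2: rank ker ∂_2 − rank ∂_3 = (20 − 20) − 0 = 0, and there is no ∂_3, so H_2 = 0.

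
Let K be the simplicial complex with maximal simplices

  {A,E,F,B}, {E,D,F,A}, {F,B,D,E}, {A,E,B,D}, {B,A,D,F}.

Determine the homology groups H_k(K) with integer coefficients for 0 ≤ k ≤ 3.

Take the total order A < B < D < E < F on the vertex set. Then K (dimension 3) consists of the simplices:

  0-simplices (5): A, B, D, E, F
  1-simplices (10): AB, AD, AE, AF, BD, BE, BF, DE, DF, EF
  2-simplices (10): ABD, ABE, ABF, ADE, ADF, AEF, BDE, BDF, BEF, DEF
  3-simplices (5): ABDE, ABDF, ABEF, ADEF, BDEF

so the chain groups are C_0 ≅ Z^5, C_1 ≅ Z^10, C_2 ≅ Z^10, C_3 ≅ Z^5.

Boundary ∂_1: C_1 → C_0 is given by ∂[p,q] = [q] − [p]. For instance
  ∂BF = F − B.
The resulting 5×10 matrix has rank 4, and its Smith normal form has invariant factors (1,1,1,1).

Boundary ∂_2: C_2 → C_1 acts by ∂[p,q,r] = [q,r] − [p,r] + [p,q]. For instance
  ∂AEF = EF − AF + AE,
  ∂ABF = BF − AF + AB.
The resulting 10×10 matrix has rank 6, and its Smith normal form has invariant factors (1,1,1,1,1,1).

∂_3: C_3 → C_2 sends each 3-simplex σ to the alternating sum Σ_i (−1)^i (σ with its i-th vertex removed). For instance
  ∂ABDE = BDE − ADE + ABE − ABD,
  ∂ADEF = DEF − AEF + ADF − ADE.
The 10×5 boundary matrix has rank 4 and Smith normal form diag(1,1,1,1).

Reading off H_k = ker ∂_k / im ∂_{k+1}:

  H_0: rank C_0 − rank ∂_1 = 5 − 4 = 1, and the invariant factors of ∂_1 are all 1, so H_0 = Z.
  H_1: rank ker ∂_1 − rank ∂_2 = (10 − 4) − 6 = 0, and the invariant factors of ∂_2 are all 1, so H_1 = 0.
  H_2: rank ker ∂_2 − rank ∂_3 = (10 − 6) − 4 = 0, and the invariant factors of ∂_3 are all 1, so H_2 = 0.
  H_3: rank ker ∂_3 − rank ∂_4 = (5 − 4) − 0 = 1, and there is no ∂_4, so H_3 = Z.

H_0 = Z,  H_1 = 0,  H_2 = 0,  H_3 = Z.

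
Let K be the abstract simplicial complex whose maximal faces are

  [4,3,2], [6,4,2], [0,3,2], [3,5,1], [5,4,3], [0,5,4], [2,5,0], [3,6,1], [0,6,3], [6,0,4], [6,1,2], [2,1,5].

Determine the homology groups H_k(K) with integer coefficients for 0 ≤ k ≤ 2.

Take the total order 0 < 1 < 2 < 3 < 4 < 5 < 6 on the vertex set. Then K (dimension 2) consists of the simplices:

  0-simplices (7): [0], [1], [2], [3], [4], [5], [6]
  1-simplices (18): [0,2], [0,3], [0,4], [0,5], [0,6], [1,2], [1,3], [1,5], [1,6], [2,3], [2,4], [2,5], [2,6], [3,4], [3,5], [3,6], [4,5], [4,6]
  2-simplices (12): [0,2,3], [0,2,5], [0,3,6], [0,4,5], [0,4,6], [1,2,5], [1,2,6], [1,3,5], [1,3,6], [2,3,4], [2,4,6], [3,4,5]

Hence C_0 ≅ Z^7, C_1 ≅ Z^18, C_2 ≅ Z^12.

Boundary ∂_1: C_1 → C_0 maps an edge to its endpoints' difference, ∂[p,q] = q − p. For instance
  ∂[2,4] = [4] − [2].
This gives a 7×18 integer matrix of rank 6; reducing to Smith normal form yields diagonal entries (1,1,1,1,1,1).

Boundary ∂_2: C_2 → C_1 maps a triangle to the signed sum of its edges. For instance
  ∂[1,3,5] = [3,5] − [1,5] + [1,3],
  ∂[0,2,5] = [2,5] − [0,5] + [0,2].
The 18×12 boundary matrix has rank 12 and Smith normal form diag(1,1,1,1,1,1,1,1,1,1,1,2).

Reading off H_k = ker ∂_k / im ∂_{k+1}:

  H_0: rank C_0 − rank ∂_1 = 7 − 6 = 1, and the invariant factors of ∂_1 are all 1, so H_0 = Z.
  H_1: rank ker ∂_1 − rank ∂_2 = (18 − 6) − 12 = 0, and ∂_2 has invariant factor 2 > 1, so H_1 = Z/2Z.
  H_2: rank ker ∂_2 − rank ∂_3 = (12 − 12) − 0 = 0, and there is no ∂_3, so H_2 = 0.

(K is a triangulation of the real projective plane RP^2.)

H_0 = Z,  H_1 = Z/2Z,  H_2 = 0.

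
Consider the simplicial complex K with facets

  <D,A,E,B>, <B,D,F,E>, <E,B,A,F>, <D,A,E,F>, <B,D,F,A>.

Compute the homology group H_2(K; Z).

Fix the vertex order A < B < D < E < F and write every simplex with vertices in increasing order. Then dim K = 3 and the simplices of K are:

  0-simplices (5): A, B, D, E, F
  1-simplices (10): AB, AD, AE, AF, BD, BE, BF, DE, DF, EF
  2-simplices (10): ABD, ABE, ABF, ADE, ADF, AEF, BDE, BDF, BEF, DEF
  3-simplices (5): ABDE, ABDF, ABEF, ADEF, BDEF

so the chain groups are C_0 ≅ Z^5, C_1 ≅ Z^10, C_2 ≅ Z^10, C_3 ≅ Z^5.

∂_1: C_1 → C_0 sends each edge [p,q] (with p < q) to q − p. For instance
  ∂DF = F − D.
The resulting 5×10 matrix has rank 4, and its Smith normal form has invariant factors (1,1,1,1).

The boundary map ∂_2: C_2 → C_1 sends each 2-simplex [p,q,r] to [q,r] − [p,r] + [p,q]. For instance
  ∂DEF = EF − DF + DE,
  ∂ADE = DE − AE + AD.
This gives a 10×10 integer matrix of rank 6; reducing to Smith normal form yields diagonal entries (1,1,1,1,1,1).

∂_3: C_3 → C_2 sends each 3-simplex σ to the alternating sum Σ_i (−1)^i (σ with its i-th vertex removed). For instance
  ∂BDEF = DEF − BEF + BDF − BDE,
  ∂ABDE = BDE − ADE + ABE − ABD.
The 10×5 boundary matrix has rank 4 and Smith normal form diag(1,1,1,1).

From H_k ≅ ker(∂_k) / im(∂_{k+1}) we obtain:

  H_2: rank ker ∂_2 − rank ∂_3 = (10 − 6) − 4 = 0, and the invariant factors of ∂_3 are all 1, so H_2 ≅ 0.

H_2 ≅ 0.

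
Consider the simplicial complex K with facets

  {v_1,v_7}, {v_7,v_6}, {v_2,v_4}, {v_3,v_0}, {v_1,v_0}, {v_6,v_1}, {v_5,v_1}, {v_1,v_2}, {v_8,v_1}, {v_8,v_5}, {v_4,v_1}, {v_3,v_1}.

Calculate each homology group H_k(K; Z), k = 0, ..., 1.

H_0 = Z,  H_1 = Z^4.

We work with the vertex ordering v_0 < v_1 < v_2 < v_3 < v_4 < v_5 < v_6 < v_7 < v_8. The simplices of K, each written with vertices in increasing order, are:

  0-simplices (9): [v_0], [v_1], [v_2], [v_3], [v_4], [v_5], [v_6], [v_7], [v_8]
  1-simplices (12): [v_0,v_1], [v_0,v_3], [v_1,v_2], [v_1,v_3], [v_1,v_4], [v_1,v_5], [v_1,v_6], [v_1,v_7], [v_1,v_8], [v_2,v_4], [v_5,v_8], [v_6,v_7]

giving chain groups C_0 ≅ Z^9, C_1 ≅ Z^12.

Boundary ∂_1: C_1 → C_0 sends each edge [p,q] (with p < q) to q − p. For instance
  ∂[v_1,v_7] = [v_7] − [v_1].
The 9×12 boundary matrix has rank 8 and Smith normal form diag(1,1,1,1,1,1,1,1).

Computing H_k = (kernel of ∂_k) / (image of ∂_{k+1}):

  H_0: rank C_0 − rank ∂_1 = 9 − 8 = 1, and the invariant factors of ∂_1 are all 1, so H_0 ≅ Z.
  H_1: rank ker ∂_1 − rank ∂_2 = (12 − 8) − 0 = 4, and there is no ∂_2, so H_1 ≅ Z^4.

As a check, the Euler characteristic is 9 − 12 = -3, which agrees with 1 − 4 = -3.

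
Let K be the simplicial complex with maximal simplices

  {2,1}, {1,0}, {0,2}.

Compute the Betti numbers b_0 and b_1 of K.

b_0 = 1, b_1 = 1.

Order the vertices as 0 < 1 < 2. Listing each simplex with vertices in this order, K has dimension 1 with simplices:

  0-simplices (3): [0], [1], [2]
  1-simplices (3): [0,1], [0,2], [1,2]

giving chain groups C_0 ≅ Z^3, C_1 ≅ Z^3.

The boundary map ∂_1: C_1 → C_0 is given by ∂[p,q] = [q] − [p].
The resulting 3×3 matrix has rank 2, and its Smith normal form has invariant factors (1,1).

From H_k ≅ ker(∂_k) / im(∂_{k+1}) we obtain:

  H_0: rank C_0 − rank ∂_1 = 3 − 2 = 1, and the invariant factors of ∂_1 are all 1, so H_0 = Z.
  H_1: rank ker ∂_1 − rank ∂_2 = (3 − 2) − 0 = 1, and there is no ∂_2, so H_1 = Z.

Hence the Betti numbers are b_0 = 1, b_1 = 1.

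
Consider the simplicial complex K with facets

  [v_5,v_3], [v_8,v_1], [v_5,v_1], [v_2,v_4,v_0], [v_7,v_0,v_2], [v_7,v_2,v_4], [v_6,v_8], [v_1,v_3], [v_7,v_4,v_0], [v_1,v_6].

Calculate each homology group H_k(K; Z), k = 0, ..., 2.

Fix the vertex order v_0 < v_1 < v_2 < v_3 < v_4 < v_5 < v_6 < v_7 < v_8 and write every simplex with vertices in increasing order. Then dim K = 2 and the simplices of K are:

  0-simplices (9): [v_0], [v_1], [v_2], [v_3], [v_4], [v_5], [v_6], [v_7], [v_8]
  1-simplices (12): [v_0,v_2], [v_0,v_4], [v_0,v_7], [v_1,v_3], [v_1,v_5], [v_1,v_6], [v_1,v_8], [v_2,v_4], [v_2,v_7], [v_3,v_5], [v_4,v_7], [v_6,v_8]
  2-simplices (4): [v_0,v_2,v_4], [v_0,v_2,v_7], [v_0,v_4,v_7], [v_2,v_4,v_7]

Hence C_0 ≅ Z^9, C_1 ≅ Z^12, C_2 ≅ Z^4.

∂_1: C_1 → C_0 is given by ∂[p,q] = [q] − [p]. For instance
  ∂[v_2,v_7] = [v_7] − [v_2].
The 9×12 boundary matrix has rank 7 and Smith normal form diag(1,1,1,1,1,1,1).

∂_2: C_2 → C_1 sends each 2-simplex [p,q,r] to [q,r] − [p,r] + [p,q]. For instance
  ∂[v_0,v_4,v_7] = [v_4,v_7] − [v_0,v_7] + [v_0,v_4],
  ∂[v_0,v_2,v_4] = [v_2,v_4] − [v_0,v_4] + [v_0,v_2].
This gives a 12×4 integer matrix of rank 3; reducing to Smith normal form yields diagonal entries (1,1,1).

Computing H_k = (kernel of ∂_k) / (image of ∂_{k+1}):

  H_0: rank C_0 − rank ∂_1 = 9 − 7 = 2, and the invariant factors of ∂_1 are all 1, so H_0 ≅ Z^2.
  H_1: rank ker ∂_1 − rank ∂_2 = (12 − 7) − 3 = 2, and the invariant factors of ∂_2 are all 1, so H_1 ≅ Z^2.
  H_2: rank ker ∂_2 − rank ∂_3 = (4 − 3) − 0 = 1, and there is no ∂_3, so H_2 ≅ Z.

As a check, the Euler characteristic is 9 − 12 + 4 = 1, which agrees with 2 − 2 + 1 = 1.
(K is a triangulation of the disjoint union of a wedge of 2 circles and the 2-sphere S^2.)

H_0 ≅ Z^2,  H_1 ≅ Z^2,  H_2 ≅ Z.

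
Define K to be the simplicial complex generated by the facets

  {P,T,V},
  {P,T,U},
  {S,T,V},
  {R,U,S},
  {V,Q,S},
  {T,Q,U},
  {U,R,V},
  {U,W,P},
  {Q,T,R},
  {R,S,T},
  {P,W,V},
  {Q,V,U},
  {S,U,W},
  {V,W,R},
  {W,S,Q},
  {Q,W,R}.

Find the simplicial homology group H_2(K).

Take the total order P < Q < R < S < T < U < V < W on the vertex set. Then K (dimension 2) consists of the simplices:

  0-simplices (8): P, Q, R, S, T, U, V, W
  1-simplices (24): PT, PU, PV, PW, QR, QS, QT, QU, QV, QW, RS, RT, RU, RV, RW, ST, SU, SV, SW, TU, TV, UV, UW, VW
  2-simplices (16): PTU, PTV, PUW, PVW, QRT, QRW, QSV, QSW, QTU, QUV, RST, RSU, RUV, RVW, STV, SUW

giving chain groups C_0 ≅ Z^8, C_1 ≅ Z^24, C_2 ≅ Z^16.

The boundary map ∂_1: C_1 → C_0 sends each edge [p,q] (with p < q) to q − p.
The 8×24 boundary matrix has rank 7 and Smith normal form diag(1,1,1,1,1,1,1).

Boundary ∂_2: C_2 → C_1 sends each 2-simplex [p,q,r] to [q,r] − [p,r] + [p,q]. For instance
  ∂SUW = UW − SW + SU,
  ∂PTV = TV − PV + PT.
This gives a 24×16 integer matrix of rank 15; reducing to Smith normal form yields diagonal entries (1,1,1,1,1,1,1,1,1,1,1,1,1,1,1).

Computing H_k = (kernel of ∂_k) / (image of ∂_{k+1}):

  H_2: rank ker ∂_2 − rank ∂_3 = (16 − 15) − 0 = 1, and there is no ∂_3, so H_2 = Z.

H_2 ≅ Z.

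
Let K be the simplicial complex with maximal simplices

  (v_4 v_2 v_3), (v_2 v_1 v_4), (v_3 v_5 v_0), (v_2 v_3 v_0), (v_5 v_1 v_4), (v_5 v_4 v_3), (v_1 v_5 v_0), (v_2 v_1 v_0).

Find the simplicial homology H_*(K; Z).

H_0 = Z,  H_1 = 0,  H_2 = Z.

Fix the vertex order v_0 < v_1 < v_2 < v_3 < v_4 < v_5 and write every simplex with vertices in increasing order. Then dim K = 2 and the simplices of K are:

  0-simplices (6): [v_0], [v_1], [v_2], [v_3], [v_4], [v_5]
  1-simplices (12): [v_0,v_1], [v_0,v_2], [v_0,v_3], [v_0,v_5], [v_1,v_2], [v_1,v_4], [v_1,v_5], [v_2,v_3], [v_2,v_4], [v_3,v_4], [v_3,v_5], [v_4,v_5]
  2-simplices (8): [v_0,v_1,v_2], [v_0,v_1,v_5], [v_0,v_2,v_3], [v_0,v_3,v_5], [v_1,v_2,v_4], [v_1,v_4,v_5], [v_2,v_3,v_4], [v_3,v_4,v_5]

giving chain groups C_0 ≅ Z^6, C_1 ≅ Z^12, C_2 ≅ Z^8.

∂_1: C_1 → C_0 maps an edge to its endpoints' difference, ∂[p,q] = q − p.
As a 6×12 matrix over Z this has rank 5, with invariant factors (1,1,1,1,1).

∂_2: C_2 → C_1 maps a triangle to the signed sum of its edges. For instance
  ∂[v_1,v_2,v_4] = [v_2,v_4] − [v_1,v_4] + [v_1,v_2],
  ∂[v_0,v_3,v_5] = [v_3,v_5] − [v_0,v_5] + [v_0,v_3].
This gives a 12×8 integer matrix of rank 7; reducing to Smith normal form yields diagonal entries (1,1,1,1,1,1,1).

Now H_k = ker ∂_k / im ∂_{k+1}, so:

  H_0: rank C_0 − rank ∂_1 = 6 − 5 = 1, and the invariant factors of ∂_1 are all 1, so H_0 ≅ Z.
  H_1: rank ker ∂_1 − rank ∂_2 = (12 − 5) − 7 = 0, and the invariant factors of ∂_2 are all 1, so H_1 ≅ 0.
  H_2: rank ker ∂_2 − rank ∂_3 = (8 − 7) − 0 = 1, and there is no ∂_3, so H_2 ≅ Z.

As a check, the Euler characteristic is 6 − 12 + 8 = 2, which agrees with 1 − 0 + 1 = 2.
(K is a triangulation of the 2-sphere S^2.)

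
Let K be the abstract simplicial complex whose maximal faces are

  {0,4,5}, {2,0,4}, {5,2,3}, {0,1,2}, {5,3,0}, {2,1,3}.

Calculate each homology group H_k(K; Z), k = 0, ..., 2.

Order the vertices as 0 < 1 < 2 < 3 < 4 < 5. Listing each simplex with vertices in this order, K has dimension 2 with simplices:

  0-simplices (6): [0], [1], [2], [3], [4], [5]
  1-simplices (12): [0,1], [0,2], [0,3], [0,4], [0,5], [1,2], [1,3], [2,3], [2,4], [2,5], [3,5], [4,5]
  2-simplices (6): [0,1,2], [0,2,4], [0,3,5], [0,4,5], [1,2,3], [2,3,5]

giving chain groups C_0 ≅ Z^6, C_1 ≅ Z^12, C_2 ≅ Z^6.

Boundary ∂_1: C_1 → C_0 maps an edge to its endpoints' difference, ∂[p,q] = q − p. For instance
  ∂[1,3] = [3] − [1].
As a 6×12 matrix over Z this has rank 5, with invariant factors (1,1,1,1,1).

Boundary ∂_2: C_2 → C_1 maps a triangle to the signed sum of its edges. For instance
  ∂[0,4,5] = [4,5] − [0,5] + [0,4],
  ∂[0,3,5] = [3,5] − [0,5] + [0,3].
As a 12×6 matrix over Z this has rank 6, with invariant factors (1,1,1,1,1,1).

Computing H_k = (kernel of ∂_k) / (image of ∂_{k+1}):

  H_0: rank C_0 − rank ∂_1 = 6 − 5 = 1, and the invariant factors of ∂_1 are all 1, so H_0 = Z.
  H_1: rank ker ∂_1 − rank ∂_2 = (12 − 5) − 6 = 1, and the invariant factors of ∂_2 are all 1, so H_1 = Z.
  H_2: rank ker ∂_2 − rank ∂_3 = (6 − 6) − 0 = 0, and there is no ∂_3, so H_2 = 0.

H_0 ≅ Z,  H_1 ≅ Z,  H_2 = 0.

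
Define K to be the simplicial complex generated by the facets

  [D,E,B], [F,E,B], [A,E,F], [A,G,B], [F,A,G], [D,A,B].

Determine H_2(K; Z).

Fix the vertex order A < B < D < E < F < G and write every simplex with vertices in increasing order. Then dim K = 2 and the simplices of K are:

  0-simplices (6): A, B, D, E, F, G
  1-simplices (12): AB, AD, AE, AF, AG, BD, BE, BF, BG, DE, EF, FG
  2-simplices (6): ABD, ABG, AEF, AFG, BDE, BEF

Hence C_0 ≅ Z^6, C_1 ≅ Z^12, C_2 ≅ Z^6.

Boundary ∂_1: C_1 → C_0 maps an edge to its endpoints' difference, ∂[p,q] = q − p. For instance
  ∂BD = D − B.
The 6×12 boundary matrix has rank 5 and Smith normal form diag(1,1,1,1,1).

The boundary map ∂_2: C_2 → C_1 sends each 2-simplex [p,q,r] to [q,r] − [p,r] + [p,q]. For instance
  ∂BEF = EF − BF + BE,
  ∂AFG = FG − AG + AF.
The 12×6 boundary matrix has rank 6 and Smith normal form diag(1,1,1,1,1,1).

Reading off H_k = ker ∂_k / im ∂_{k+1}:

  H_2: rank ker ∂_2 − rank ∂_3 = (6 − 6) − 0 = 0, and there is no ∂_3, so H_2 ≅ 0.

H_2 = 0.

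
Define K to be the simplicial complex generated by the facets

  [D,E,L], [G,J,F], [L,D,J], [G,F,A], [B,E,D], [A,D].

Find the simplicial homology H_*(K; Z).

H_0 ≅ Z,  H_1 ≅ Z,  H_2 = 0.

Order the vertices as A < B < D < E < F < G < J < L. Listing each simplex with vertices in this order, K has dimension 2 with simplices:

  0-simplices (8): A, B, D, E, F, G, J, L
  1-simplices (13): AD, AF, AG, BD, BE, DE, DJ, DL, EL, FG, FJ, GJ, JL
  2-simplices (5): AFG, BDE, DEL, DJL, FGJ

so the chain groups are C_0 ≅ Z^8, C_1 ≅ Z^13, C_2 ≅ Z^5.

Boundary ∂_1: C_1 → C_0 maps an edge to its endpoints' difference, ∂[p,q] = q − p. For instance
  ∂GJ = J − G.
The resulting 8×13 matrix has rank 7, and its Smith normal form has invariant factors (1,1,1,1,1,1,1).

The boundary map ∂_2: C_2 → C_1 sends each 2-simplex [p,q,r] to [q,r] − [p,r] + [p,q]. For instance
  ∂AFG = FG − AG + AF,
  ∂BDE = DE − BE + BD.
The resulting 13×5 matrix has rank 5, and its Smith normal form has invariant factors (1,1,1,1,1).

From H_k ≅ ker(∂_k) / im(∂_{k+1}) we obtain:

  H_0: rank C_0 − rank ∂_1 = 8 − 7 = 1, and the invariant factors of ∂_1 are all 1, so H_0 ≅ Z.
  H_1: rank ker ∂_1 − rank ∂_2 = (13 − 7) − 5 = 1, and the invariant factors of ∂_2 are all 1, so H_1 ≅ Z.
  H_2: rank ker ∂_2 − rank ∂_3 = (5 − 5) − 0 = 0, and there is no ∂_3, so H_2 ≅ 0.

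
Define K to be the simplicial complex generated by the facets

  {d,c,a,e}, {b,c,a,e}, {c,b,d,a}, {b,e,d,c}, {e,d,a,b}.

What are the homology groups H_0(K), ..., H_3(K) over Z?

Take the total order a < b < c < d < e on the vertex set. Then K (dimension 3) consists of the simplices:

  0-simplices (5): a, b, c, d, e
  1-simplices (10): ab, ac, ad, ae, bc, bd, be, cd, ce, de
  2-simplices (10): abc, abd, abe, acd, ace, ade, bcd, bce, bde, cde
  3-simplices (5): abcd, abce, abde, acde, bcde

giving chain groups C_0 ≅ Z^5, C_1 ≅ Z^10, C_2 ≅ Z^10, C_3 ≅ Z^5.

∂_1: C_1 → C_0 sends each edge [p,q] (with p < q) to q − p. For instance
  ∂be = e − b.
This gives a 5×10 integer matrix of rank 4; reducing to Smith normal form yields diagonal entries (1,1,1,1).

The boundary map ∂_2: C_2 → C_1 sends each 2-simplex [p,q,r] to [q,r] − [p,r] + [p,q]. For instance
  ∂bce = ce − be + bc,
  ∂bcd = cd − bd + bc.
As a 10×10 matrix over Z this has rank 6, with invariant factors (1,1,1,1,1,1).

The boundary map ∂_3: C_3 → C_2 sends each 3-simplex σ to the alternating sum Σ_i (−1)^i (σ with its i-th vertex removed). For instance
  ∂abde = bde − ade + abe − abd,
  ∂abcd = bcd − acd + abd − abc.
This gives a 10×5 integer matrix of rank 4; reducing to Smith normal form yields diagonal entries (1,1,1,1).

From H_k ≅ ker(∂_k) / im(∂_{k+1}) we obtain:

  H_0: rank C_0 − rank ∂_1 = 5 − 4 = 1, and the invariant factors of ∂_1 are all 1, so H_0 ≅ Z.
  H_1: rank ker ∂_1 − rank ∂_2 = (10 − 4) − 6 = 0, and the invariant factors of ∂_2 are all 1, so H_1 ≅ 0.
  H_2: rank ker ∂_2 − rank ∂_3 = (10 − 6) − 4 = 0, and the invariant factors of ∂_3 are all 1, so H_2 ≅ 0.
  H_3: rank ker ∂_3 − rank ∂_4 = (5 − 4) − 0 = 1, and there is no ∂_4, so H_3 ≅ Z.

H_0 ≅ Z,  H_1 = 0,  H_2 = 0,  H_3 ≅ Z.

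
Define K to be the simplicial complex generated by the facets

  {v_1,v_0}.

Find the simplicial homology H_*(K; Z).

H_0 ≅ Z,  H_1 = 0.

We work with the vertex ordering v_0 < v_1. The simplices of K, each written with vertices in increasing order, are:

  0-simplices (2): [v_0], [v_1]
  1-simplices (1): [v_0,v_1]

so the chain groups are C_0 ≅ Z^2, C_1 ≅ Z^1.

Boundary ∂_1: C_1 → C_0 is given by ∂[p,q] = [q] − [p].
This gives a 2×1 integer matrix of rank 1; reducing to Smith normal form yields diagonal entries (1).

Reading off H_k = ker ∂_k / im ∂_{k+1}:

  H_0: rank C_0 − rank ∂_1 = 2 − 1 = 1, and the invariant factors of ∂_1 are all 1, so H_0 = Z.
  H_1: rank ker ∂_1 − rank ∂_2 = (1 − 1) − 0 = 0, and there is no ∂_2, so H_1 = 0.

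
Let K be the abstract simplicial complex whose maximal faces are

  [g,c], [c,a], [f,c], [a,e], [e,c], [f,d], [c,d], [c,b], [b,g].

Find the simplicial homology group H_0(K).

H_0 ≅ Z.

We work with the vertex ordering a < b < c < d < e < f < g. The simplices of K, each written with vertices in increasing order, are:

  0-simplices (7): a, b, c, d, e, f, g
  1-simplices (9): ac, ae, bc, bg, cd, ce, cf, cg, df

giving chain groups C_0 ≅ Z^7, C_1 ≅ Z^9.

The boundary map ∂_1: C_1 → C_0 maps an edge to its endpoints' difference, ∂[p,q] = q − p.
This gives a 7×9 integer matrix of rank 6; reducing to Smith normal form yields diagonal entries (1,1,1,1,1,1).

From H_k ≅ ker(∂_k) / im(∂_{k+1}) we obtain:

  H_0: rank C_0 − rank ∂_1 = 7 − 6 = 1, and the invariant factors of ∂_1 are all 1, so H_0 ≅ Z.

(K is a triangulation of a wedge of 3 circles.)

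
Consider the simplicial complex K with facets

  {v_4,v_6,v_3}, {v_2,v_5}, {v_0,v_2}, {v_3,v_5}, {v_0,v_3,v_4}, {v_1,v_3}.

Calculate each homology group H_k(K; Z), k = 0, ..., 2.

Fix the vertex order v_0 < v_1 < v_2 < v_3 < v_4 < v_5 < v_6 and write every simplex with vertices in increasing order. Then dim K = 2 and the simplices of K are:

  0-simplices (7): [v_0], [v_1], [v_2], [v_3], [v_4], [v_5], [v_6]
  1-simplices (9): [v_0,v_2], [v_0,v_3], [v_0,v_4], [v_1,v_3], [v_2,v_5], [v_3,v_4], [v_3,v_5], [v_3,v_6], [v_4,v_6]
  2-simplices (2): [v_0,v_3,v_4], [v_3,v_4,v_6]

so the chain groups are C_0 ≅ Z^7, C_1 ≅ Z^9, C_2 ≅ Z^2.

∂_1: C_1 → C_0 sends each edge [p,q] (with p < q) to q − p. For instance
  ∂[v_0,v_2] = [v_2] − [v_0].
The 7×9 boundary matrix has rank 6 and Smith normal form diag(1,1,1,1,1,1).

∂_2: C_2 → C_1 acts by ∂[p,q,r] = [q,r] − [p,r] + [p,q]. For instance
  ∂[v_3,v_4,v_6] = [v_4,v_6] − [v_3,v_6] + [v_3,v_4],
  ∂[v_0,v_3,v_4] = [v_3,v_4] − [v_0,v_4] + [v_0,v_3].
As a 9×2 matrix over Z this has rank 2, with invariant factors (1,1).

Computing H_k = (kernel of ∂_k) / (image of ∂_{k+1}):

  H_0: rank C_0 − rank ∂_1 = 7 − 6 = 1, and the invariant factors of ∂_1 are all 1, so H_0 = Z.
  H_1: rank ker ∂_1 − rank ∂_2 = (9 − 6) − 2 = 1, and the invariant factors of ∂_2 are all 1, so H_1 = Z.
  H_2: rank ker ∂_2 − rank ∂_3 = (2 − 2) − 0 = 0, and there is no ∂_3, so H_2 = 0.

H_0 ≅ Z,  H_1 ≅ Z,  H_2 = 0.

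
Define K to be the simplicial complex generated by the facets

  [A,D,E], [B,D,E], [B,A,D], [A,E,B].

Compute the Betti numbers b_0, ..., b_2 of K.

We work with the vertex ordering A < B < D < E. The simplices of K, each written with vertices in increasing order, are:

  0-simplices (4): A, B, D, E
  1-simplices (6): AB, AD, AE, BD, BE, DE
  2-simplices (4): ABD, ABE, ADE, BDE

giving chain groups C_0 ≅ Z^4, C_1 ≅ Z^6, C_2 ≅ Z^4.

The boundary map ∂_1: C_1 → C_0 sends each edge [p,q] (with p < q) to q − p. For instance
  ∂AE = E − A.
As a 4×6 matrix over Z this has rank 3, with invariant factors (1,1,1).

The boundary map ∂_2: C_2 → C_1 sends each 2-simplex [p,q,r] to [q,r] − [p,r] + [p,q]. For instance
  ∂ADE = DE − AE + AD,
  ∂BDE = DE − BE + BD.
The 6×4 boundary matrix has rank 3 and Smith normal form diag(1,1,1).

Now H_k = ker ∂_k / im ∂_{k+1}, so:

  H_0: rank C_0 − rank ∂_1 = 4 − 3 = 1, and the invariant factors of ∂_1 are all 1, so H_0 = Z.
  H_1: rank ker ∂_1 − rank ∂_2 = (6 − 3) − 3 = 0, and the invariant factors of ∂_2 are all 1, so H_1 = 0.
  H_2: rank ker ∂_2 − rank ∂_3 = (4 − 3) − 0 = 1, and there is no ∂_3, so H_2 = Z.

(K is a triangulation of the 2-sphere S^2.)

Hence the Betti numbers are b_0 = 1, b_1 = 0, b_2 = 1.

b_0 = 1, b_1 = 0, b_2 = 1.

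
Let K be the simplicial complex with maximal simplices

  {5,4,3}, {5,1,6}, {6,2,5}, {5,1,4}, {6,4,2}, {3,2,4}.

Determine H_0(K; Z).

H_0 ≅ Z.

Fix the vertex order 1 < 2 < 3 < 4 < 5 < 6 and write every simplex with vertices in increasing order. Then dim K = 2 and the simplices of K are:

  0-simplices (6): [1], [2], [3], [4], [5], [6]
  1-simplices (12): [1,4], [1,5], [1,6], [2,3], [2,4], [2,5], [2,6], [3,4], [3,5], [4,5], [4,6], [5,6]
  2-simplices (6): [1,4,5], [1,5,6], [2,3,4], [2,4,6], [2,5,6], [3,4,5]

Hence C_0 ≅ Z^6, C_1 ≅ Z^12, C_2 ≅ Z^6.

∂_1: C_1 → C_0 sends each edge [p,q] (with p < q) to q − p.
The resulting 6×12 matrix has rank 5, and its Smith normal form has invariant factors (1,1,1,1,1).

Boundary ∂_2: C_2 → C_1 maps a triangle to the signed sum of its edges. For instance
  ∂[2,3,4] = [3,4] − [2,4] + [2,3],
  ∂[2,5,6] = [5,6] − [2,6] + [2,5].
The 12×6 boundary matrix has rank 6 and Smith normal form diag(1,1,1,1,1,1).

Computing H_k = (kernel of ∂_k) / (image of ∂_{k+1}):

  H_0: rank C_0 − rank ∂_1 = 6 − 5 = 1, and the invariant factors of ∂_1 are all 1, so H_0 = Z.

(K is a triangulation of the cylinder S^1 x I.)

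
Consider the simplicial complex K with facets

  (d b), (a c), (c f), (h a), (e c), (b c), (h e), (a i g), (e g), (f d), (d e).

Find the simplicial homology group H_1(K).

H_1 = Z^4.

We work with the vertex ordering a < b < c < d < e < f < g < h < i. The simplices of K, each written with vertices in increasing order, are:

  0-simplices (9): a, b, c, d, e, f, g, h, i
  1-simplices (13): ac, ag, ah, ai, bc, bd, ce, cf, de, df, eg, eh, gi
  2-simplices (1): agi

giving chain groups C_0 ≅ Z^9, C_1 ≅ Z^13, C_2 ≅ Z^1.

Boundary ∂_1: C_1 → C_0 sends each edge [p,q] (with p < q) to q − p.
As a 9×13 matrix over Z this has rank 8, with invariant factors (1,1,1,1,1,1,1,1).

The boundary map ∂_2: C_2 → C_1 acts by ∂[p,q,r] = [q,r] − [p,r] + [p,q]. For instance
  ∂agi = gi − ai + ag.
The resulting 13×1 matrix has rank 1, and its Smith normal form has invariant factors (1).

From H_k ≅ ker(∂_k) / im(∂_{k+1}) we obtain:

  H_1: rank ker ∂_1 − rank ∂_2 = (13 − 8) − 1 = 4, and the invariant factors of ∂_2 are all 1, so H_1 = Z^4.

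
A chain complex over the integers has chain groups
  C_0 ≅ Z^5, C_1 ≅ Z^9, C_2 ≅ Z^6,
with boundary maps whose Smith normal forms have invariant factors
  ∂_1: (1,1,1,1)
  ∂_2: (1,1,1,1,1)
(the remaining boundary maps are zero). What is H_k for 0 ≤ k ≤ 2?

H_0 = Z,  H_1 = 0,  H_2 = Z.

H_0: b_0 = 5 − 0 − 4 = 1; torsion from ∂_1 factors > 1: none. So H_0 = Z.
H_1: b_1 = 9 − 4 − 5 = 0; torsion from ∂_2 factors > 1: none. So H_1 = 0.
H_2: b_2 = 6 − 5 − 0 = 1; torsion from ∂_3 factors > 1: none. So H_2 = Z.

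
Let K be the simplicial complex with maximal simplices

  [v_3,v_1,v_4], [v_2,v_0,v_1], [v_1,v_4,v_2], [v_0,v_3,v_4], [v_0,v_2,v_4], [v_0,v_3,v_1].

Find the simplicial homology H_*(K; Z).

Order the vertices as v_0 < v_1 < v_2 < v_3 < v_4. Listing each simplex with vertices in this order, K has dimension 2 with simplices:

  0-simplices (5): [v_0], [v_1], [v_2], [v_3], [v_4]
  1-simplices (9): [v_0,v_1], [v_0,v_2], [v_0,v_3], [v_0,v_4], [v_1,v_2], [v_1,v_3], [v_1,v_4], [v_2,v_4], [v_3,v_4]
  2-simplices (6): [v_0,v_1,v_2], [v_0,v_1,v_3], [v_0,v_2,v_4], [v_0,v_3,v_4], [v_1,v_2,v_4], [v_1,v_3,v_4]

giving chain groups C_0 ≅ Z^5, C_1 ≅ Z^9, C_2 ≅ Z^6.

The boundary map ∂_1: C_1 → C_0 maps an edge to its endpoints' difference, ∂[p,q] = q − p. For instance
  ∂[v_0,v_1] = [v_1] − [v_0].
The resulting 5×9 matrix has rank 4, and its Smith normal form has invariant factors (1,1,1,1).

∂_2: C_2 → C_1 maps a triangle to the signed sum of its edges. For instance
  ∂[v_1,v_2,v_4] = [v_2,v_4] − [v_1,v_4] + [v_1,v_2],
  ∂[v_0,v_3,v_4] = [v_3,v_4] − [v_0,v_4] + [v_0,v_3].
As a 9×6 matrix over Z this has rank 5, with invariant factors (1,1,1,1,1).

Reading off H_k = ker ∂_k / im ∂_{k+1}:

  H_0: rank C_0 − rank ∂_1 = 5 − 4 = 1, and the invariant factors of ∂_1 are all 1, so H_0 ≅ Z.
  H_1: rank ker ∂_1 − rank ∂_2 = (9 − 4) − 5 = 0, and the invariant factors of ∂_2 are all 1, so H_1 ≅ 0.
  H_2: rank ker ∂_2 − rank ∂_3 = (6 − 5) − 0 = 1, and there is no ∂_3, so H_2 ≅ Z.

As a check, the Euler characteristic is 5 − 9 + 6 = 2, which agrees with 1 − 0 + 1 = 2.

H_0 = Z,  H_1 = 0,  H_2 = Z.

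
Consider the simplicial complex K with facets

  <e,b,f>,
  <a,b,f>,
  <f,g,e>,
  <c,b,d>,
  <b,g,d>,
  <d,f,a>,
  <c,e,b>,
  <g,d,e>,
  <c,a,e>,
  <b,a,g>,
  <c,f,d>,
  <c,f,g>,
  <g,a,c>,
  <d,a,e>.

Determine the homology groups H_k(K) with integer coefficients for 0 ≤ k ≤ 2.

Order the vertices as a < b < c < d < e < f < g. Listing each simplex with vertices in this order, K has dimension 2 with simplices:

  0-simplices (7): a, b, c, d, e, f, g
  1-simplices (21): ab, ac, ad, ae, af, ag, bc, bd, be, bf, bg, cd, ce, cf, cg, de, df, dg, ef, eg, fg
  2-simplices (14): abf, abg, ace, acg, ade, adf, bcd, bce, bdg, bef, cdf, cfg, deg, efg

so the chain groups are C_0 ≅ Z^7, C_1 ≅ Z^21, C_2 ≅ Z^14.

Boundary ∂_1: C_1 → C_0 maps an edge to its endpoints' difference, ∂[p,q] = q − p. For instance
  ∂ae = e − a.
The 7×21 boundary matrix has rank 6 and Smith normal form diag(1,1,1,1,1,1).

Boundary ∂_2: C_2 → C_1 sends each 2-simplex [p,q,r] to [q,r] − [p,r] + [p,q]. For instance
  ∂deg = eg − dg + de,
  ∂acg = cg − ag + ac.
This gives a 21×14 integer matrix of rank 13; reducing to Smith normal form yields diagonal entries (1,1,1,1,1,1,1,1,1,1,1,1,1).

Now H_k = ker ∂_k / im ∂_{k+1}, so:

  H_0: rank C_0 − rank ∂_1 = 7 − 6 = 1, and the invariant factors of ∂_1 are all 1, so H_0 ≅ Z.
  H_1: rank ker ∂_1 − rank ∂_2 = (21 − 6) − 13 = 2, and the invariant factors of ∂_2 are all 1, so H_1 ≅ Z^2.
  H_2: rank ker ∂_2 − rank ∂_3 = (14 − 13) − 0 = 1, and there is no ∂_3, so H_2 ≅ Z.

(K is a triangulation of the torus T^2.)

H_0 ≅ Z,  H_1 ≅ Z^2,  H_2 ≅ Z.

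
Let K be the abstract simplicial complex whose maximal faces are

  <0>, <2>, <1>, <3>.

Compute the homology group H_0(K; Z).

H_0 ≅ Z^4.

Order the vertices as 0 < 1 < 2 < 3. Listing each simplex with vertices in this order, K has dimension 0 with simplices:

  0-simplices (4): [0], [1], [2], [3]

Hence C_0 ≅ Z^4.

Now H_k = ker ∂_k / im ∂_{k+1}, so:

  H_0: rank C_0 − rank ∂_1 = 4 − 0 = 4, and there is no ∂_1, so H_0 = Z^4.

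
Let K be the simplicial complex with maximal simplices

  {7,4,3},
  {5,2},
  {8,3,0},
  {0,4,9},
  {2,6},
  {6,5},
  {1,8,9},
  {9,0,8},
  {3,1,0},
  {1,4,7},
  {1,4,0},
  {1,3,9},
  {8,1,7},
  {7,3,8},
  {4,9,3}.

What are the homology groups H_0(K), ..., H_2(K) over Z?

H_0 = Z^2,  H_1 = Z ⊕ Z/2Z,  H_2 = 0.

Order the vertices as 0 < 1 < 2 < 3 < 4 < 5 < 6 < 7 < 8 < 9. Listing each simplex with vertices in this order, K has dimension 2 with simplices:

  0-simplices (10): [0], [1], [2], [3], [4], [5], [6], [7], [8], [9]
  1-simplices (21): [0,1], [0,3], [0,4], [0,8], [0,9], [1,3], [1,4], [1,7], [1,8], [1,9], [2,5], [2,6], [3,4], [3,7], [3,8], [3,9], [4,7], [4,9], [5,6], [7,8], [8,9]
  2-simplices (12): [0,1,3], [0,1,4], [0,3,8], [0,4,9], [0,8,9], [1,3,9], [1,4,7], [1,7,8], [1,8,9], [3,4,7], [3,4,9], [3,7,8]

so the chain groups are C_0 ≅ Z^10, C_1 ≅ Z^21, C_2 ≅ Z^12.

The boundary map ∂_1: C_1 → C_0 sends each edge [p,q] (with p < q) to q − p. For instance
  ∂[0,4] = [4] − [0].
The resulting 10×21 matrix has rank 8, and its Smith normal form has invariant factors (1,1,1,1,1,1,1,1).

∂_2: C_2 → C_1 maps a triangle to the signed sum of its edges. For instance
  ∂[0,3,8] = [3,8] − [0,8] + [0,3],
  ∂[1,8,9] = [8,9] − [1,9] + [1,8].
The resulting 21×12 matrix has rank 12, and its Smith normal form has invariant factors (1,1,1,1,1,1,1,1,1,1,1,2).

From H_k ≅ ker(∂_k) / im(∂_{k+1}) we obtain:

  H_0: rank C_0 − rank ∂_1 = 10 − 8 = 2, and the invariant factors of ∂_1 are all 1, so H_0 ≅ Z^2.
  H_1: rank ker ∂_1 − rank ∂_2 = (21 − 8) − 12 = 1, and ∂_2 has invariant factor 2 > 1, so H_1 ≅ Z ⊕ Z/2Z.
  H_2: rank ker ∂_2 − rank ∂_3 = (12 − 12) − 0 = 0, and there is no ∂_3, so H_2 ≅ 0.

(K is a triangulation of the disjoint union of the real projective plane RP^2 and the circle S^1.)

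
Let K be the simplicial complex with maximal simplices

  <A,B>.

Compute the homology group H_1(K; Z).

Take the total order A < B on the vertex set. Then K (dimension 1) consists of the simplices:

  0-simplices (2): A, B
  1-simplices (1): AB

Hence C_0 ≅ Z^2, C_1 ≅ Z^1.

The boundary map ∂_1: C_1 → C_0 is given by ∂[p,q] = [q] − [p].
As a 2×1 matrix over Z this has rank 1, with invariant factors (1).

Reading off H_k = ker ∂_k / im ∂_{k+1}:

  H_1: rank ker ∂_1 − rank ∂_2 = (1 − 1) − 0 = 0, and there is no ∂_2, so H_1 ≅ 0.

(K is a triangulation of the 1-simplex.)

H_1 ≅ 0.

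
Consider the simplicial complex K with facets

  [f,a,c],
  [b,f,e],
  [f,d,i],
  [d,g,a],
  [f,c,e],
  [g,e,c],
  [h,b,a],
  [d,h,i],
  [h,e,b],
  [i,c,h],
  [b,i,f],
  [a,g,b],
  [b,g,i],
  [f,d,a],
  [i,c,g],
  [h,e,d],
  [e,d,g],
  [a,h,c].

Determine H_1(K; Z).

H_1 ≅ Z^2.

We work with the vertex ordering a < b < c < d < e < f < g < h < i. The simplices of K, each written with vertices in increasing order, are:

  0-simplices (9): a, b, c, d, e, f, g, h, i
  1-simplices (27): ab, ac, ad, af, ag, ah, be, bf, bg, bh, bi, ce, cf, cg, ch, ci, de, df, dg, dh, di, ef, eg, eh, fi, gi, hi
  2-simplices (18): abg, abh, acf, ach, adf, adg, bef, beh, bfi, bgi, cef, ceg, cgi, chi, deg, deh, dfi, dhi

so the chain groups are C_0 ≅ Z^9, C_1 ≅ Z^27, C_2 ≅ Z^18.

The boundary map ∂_1: C_1 → C_0 maps an edge to its endpoints' difference, ∂[p,q] = q − p. For instance
  ∂dg = g − d.
The 9×27 boundary matrix has rank 8 and Smith normal form diag(1,1,1,1,1,1,1,1).

The boundary map ∂_2: C_2 → C_1 sends each 2-simplex [p,q,r] to [q,r] − [p,r] + [p,q]. For instance
  ∂cef = ef − cf + ce,
  ∂adf = df − af + ad.
The resulting 27×18 matrix has rank 17, and its Smith normal form has invariant factors (1,1,1,1,1,1,1,1,1,1,1,1,1,1,1,1,1).

Computing H_k = (kernel of ∂_k) / (image of ∂_{k+1}):

  H_1: rank ker ∂_1 − rank ∂_2 = (27 − 8) − 17 = 2, and the invariant factors of ∂_2 are all 1, so H_1 ≅ Z^2.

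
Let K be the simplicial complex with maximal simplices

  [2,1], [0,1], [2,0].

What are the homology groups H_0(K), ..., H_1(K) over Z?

H_0 ≅ Z,  H_1 ≅ Z.

Fix the vertex order 0 < 1 < 2 and write every simplex with vertices in increasing order. Then dim K = 1 and the simplices of K are:

  0-simplices (3): [0], [1], [2]
  1-simplices (3): [0,1], [0,2], [1,2]

Hence C_0 ≅ Z^3, C_1 ≅ Z^3.

Boundary ∂_1: C_1 → C_0 is given by ∂[p,q] = [q] − [p].
This gives a 3×3 integer matrix of rank 2; reducing to Smith normal form yields diagonal entries (1,1).

From H_k ≅ ker(∂_k) / im(∂_{k+1}) we obtain:

  H_0: rank C_0 − rank ∂_1 = 3 − 2 = 1, and the invariant factors of ∂_1 are all 1, so H_0 ≅ Z.
  H_1: rank ker ∂_1 − rank ∂_2 = (3 − 2) − 0 = 1, and there is no ∂_2, so H_1 ≅ Z.

As a check, the Euler characteristic is 3 − 3 = 0, which agrees with 1 − 1 = 0.
(K is a triangulation of the circle S^1.)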